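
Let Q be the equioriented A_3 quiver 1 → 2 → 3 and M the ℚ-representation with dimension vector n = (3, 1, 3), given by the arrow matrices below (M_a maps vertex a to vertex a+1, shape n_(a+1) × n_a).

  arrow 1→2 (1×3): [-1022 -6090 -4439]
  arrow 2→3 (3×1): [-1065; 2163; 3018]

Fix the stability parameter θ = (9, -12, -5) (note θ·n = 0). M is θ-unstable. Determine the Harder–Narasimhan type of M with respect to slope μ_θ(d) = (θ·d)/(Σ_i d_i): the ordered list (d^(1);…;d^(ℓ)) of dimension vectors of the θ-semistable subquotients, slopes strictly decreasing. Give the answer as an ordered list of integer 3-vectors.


Barcode: M ≅ I[1,1]^2, I[1,3], I[3,3]^2. HN layers by μ_θ (3 steps, strictly decreasing):
  μ^(1)=9; μ^(2)=-8/3; μ^(3)=-5

((2, 0, 0); (1, 1, 1); (0, 0, 2))


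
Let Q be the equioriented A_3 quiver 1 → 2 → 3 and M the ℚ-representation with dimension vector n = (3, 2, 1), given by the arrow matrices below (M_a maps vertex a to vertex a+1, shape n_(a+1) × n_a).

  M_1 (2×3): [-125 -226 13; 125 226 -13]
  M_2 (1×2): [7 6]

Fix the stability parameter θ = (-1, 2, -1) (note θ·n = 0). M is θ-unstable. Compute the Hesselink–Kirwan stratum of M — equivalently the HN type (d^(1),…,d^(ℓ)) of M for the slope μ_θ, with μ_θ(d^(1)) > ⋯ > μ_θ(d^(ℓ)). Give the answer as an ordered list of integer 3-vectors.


Interval decomposition of M: I[1,1]^2, I[1,3], I[2,2].
HN type (ℓ=3): μ^(1)=2; μ^(2)=1/2; μ^(3)=-1

((0, 1, 0); (0, 1, 1); (3, 0, 0))


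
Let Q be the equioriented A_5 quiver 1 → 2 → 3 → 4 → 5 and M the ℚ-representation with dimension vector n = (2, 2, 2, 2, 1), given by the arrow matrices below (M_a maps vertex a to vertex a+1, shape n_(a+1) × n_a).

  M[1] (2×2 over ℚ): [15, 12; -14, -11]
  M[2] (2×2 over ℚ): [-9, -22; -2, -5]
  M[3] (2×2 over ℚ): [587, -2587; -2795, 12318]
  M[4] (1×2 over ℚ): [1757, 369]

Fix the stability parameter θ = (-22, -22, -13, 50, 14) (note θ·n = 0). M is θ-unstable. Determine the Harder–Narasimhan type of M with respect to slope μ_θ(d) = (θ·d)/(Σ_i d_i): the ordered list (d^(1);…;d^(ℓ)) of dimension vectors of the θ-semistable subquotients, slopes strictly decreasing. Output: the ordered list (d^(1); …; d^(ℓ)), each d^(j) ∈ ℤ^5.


Barcode: M ≅ I[1,4], I[1,5]. HN layers by μ_θ (4 steps, strictly decreasing):
  μ^(1)=50; μ^(2)=32; μ^(3)=-13; μ^(4)=-22

((0, 0, 0, 1, 0); (0, 0, 0, 1, 1); (0, 0, 2, 0, 0); (2, 2, 0, 0, 0))


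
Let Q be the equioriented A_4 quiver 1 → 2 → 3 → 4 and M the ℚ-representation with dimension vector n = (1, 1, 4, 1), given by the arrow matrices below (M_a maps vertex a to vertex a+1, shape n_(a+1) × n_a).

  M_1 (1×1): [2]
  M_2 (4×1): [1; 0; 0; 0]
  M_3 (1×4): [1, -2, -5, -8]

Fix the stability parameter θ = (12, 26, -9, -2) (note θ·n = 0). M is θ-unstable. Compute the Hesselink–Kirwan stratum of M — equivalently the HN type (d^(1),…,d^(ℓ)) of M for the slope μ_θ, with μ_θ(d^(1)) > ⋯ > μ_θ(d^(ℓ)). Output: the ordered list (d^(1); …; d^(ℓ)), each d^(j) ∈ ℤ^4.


Via rank(M_{q-1}∘⋯∘M_p): M ≅ I[1,4], I[3,3]^3.
μ_θ-semistable layers: μ^(1)=27/4; μ^(2)=-9

((1, 1, 1, 1); (0, 0, 3, 0))


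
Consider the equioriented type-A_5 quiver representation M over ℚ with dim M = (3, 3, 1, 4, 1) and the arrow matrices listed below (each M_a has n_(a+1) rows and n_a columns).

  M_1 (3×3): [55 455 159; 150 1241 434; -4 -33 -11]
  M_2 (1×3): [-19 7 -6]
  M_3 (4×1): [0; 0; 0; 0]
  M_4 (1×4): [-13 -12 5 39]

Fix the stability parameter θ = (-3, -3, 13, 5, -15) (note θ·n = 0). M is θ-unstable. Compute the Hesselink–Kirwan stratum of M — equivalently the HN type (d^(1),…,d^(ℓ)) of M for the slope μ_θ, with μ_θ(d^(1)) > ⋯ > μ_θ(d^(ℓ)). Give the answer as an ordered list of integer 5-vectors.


Via rank(M_{q-1}∘⋯∘M_p): M ≅ I[1,2]^2, I[1,3], I[4,4]^3, I[4,5].
μ_θ-semistable layers: μ^(1)=13; μ^(2)=5; μ^(3)=-3; μ^(4)=-5

((0, 0, 1, 0, 0); (0, 0, 0, 3, 0); (3, 3, 0, 0, 0); (0, 0, 0, 1, 1))


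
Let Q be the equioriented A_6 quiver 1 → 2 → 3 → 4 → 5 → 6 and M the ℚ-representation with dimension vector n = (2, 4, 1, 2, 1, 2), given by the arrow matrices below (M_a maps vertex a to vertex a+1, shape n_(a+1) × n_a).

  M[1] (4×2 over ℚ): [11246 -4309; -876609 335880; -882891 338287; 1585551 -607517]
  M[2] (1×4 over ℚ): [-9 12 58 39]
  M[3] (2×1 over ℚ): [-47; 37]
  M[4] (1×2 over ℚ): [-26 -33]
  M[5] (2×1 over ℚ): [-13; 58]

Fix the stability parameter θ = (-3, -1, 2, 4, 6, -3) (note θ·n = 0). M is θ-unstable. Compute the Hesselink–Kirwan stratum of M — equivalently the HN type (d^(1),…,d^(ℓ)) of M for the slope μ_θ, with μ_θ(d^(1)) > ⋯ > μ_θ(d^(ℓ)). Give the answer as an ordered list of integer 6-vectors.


Via rank(M_{q-1}∘⋯∘M_p): M ≅ I[1,2], I[1,6], I[2,2]^2, I[4,4], I[6,6].
μ_θ-semistable layers: μ^(1)=4; μ^(2)=7/3; μ^(3)=2; μ^(4)=-1; μ^(5)=-3

((0, 0, 0, 1, 0, 0); (0, 0, 0, 1, 1, 1); (0, 0, 1, 0, 0, 0); (0, 4, 0, 0, 0, 0); (2, 0, 0, 0, 0, 1))


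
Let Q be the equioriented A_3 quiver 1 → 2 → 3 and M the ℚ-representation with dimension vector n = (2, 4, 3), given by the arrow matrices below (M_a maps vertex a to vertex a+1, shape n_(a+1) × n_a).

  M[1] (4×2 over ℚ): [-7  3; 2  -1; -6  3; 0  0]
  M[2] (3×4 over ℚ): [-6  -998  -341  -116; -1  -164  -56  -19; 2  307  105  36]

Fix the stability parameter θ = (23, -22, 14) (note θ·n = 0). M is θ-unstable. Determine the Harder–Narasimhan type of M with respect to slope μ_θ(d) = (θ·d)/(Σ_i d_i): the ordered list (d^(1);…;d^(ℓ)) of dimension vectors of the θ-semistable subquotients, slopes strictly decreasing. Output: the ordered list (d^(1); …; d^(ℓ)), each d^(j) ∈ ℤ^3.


Barcode: M ≅ I[1,3]^2, I[2,2], I[2,3]. HN layers by μ_θ (3 steps, strictly decreasing):
  μ^(1)=14; μ^(2)=1/2; μ^(3)=-22

((0, 0, 3); (2, 2, 0); (0, 2, 0))


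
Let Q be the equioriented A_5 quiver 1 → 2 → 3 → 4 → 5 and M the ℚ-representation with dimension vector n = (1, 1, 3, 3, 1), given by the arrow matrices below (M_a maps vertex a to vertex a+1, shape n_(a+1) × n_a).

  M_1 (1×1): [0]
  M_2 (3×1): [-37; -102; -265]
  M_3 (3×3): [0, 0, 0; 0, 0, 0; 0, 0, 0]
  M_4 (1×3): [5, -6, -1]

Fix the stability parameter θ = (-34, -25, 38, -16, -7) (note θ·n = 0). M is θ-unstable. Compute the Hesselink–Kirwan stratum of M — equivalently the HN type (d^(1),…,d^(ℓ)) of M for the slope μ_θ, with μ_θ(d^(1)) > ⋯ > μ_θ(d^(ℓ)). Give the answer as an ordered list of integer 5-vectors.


Via rank(M_{q-1}∘⋯∘M_p): M ≅ I[1,1], I[2,3], I[3,3]^2, I[4,4]^2, I[4,5].
μ_θ-semistable layers: μ^(1)=38; μ^(2)=-7; μ^(3)=-16; μ^(4)=-25; μ^(5)=-34

((0, 0, 3, 0, 0); (0, 0, 0, 0, 1); (0, 0, 0, 3, 0); (0, 1, 0, 0, 0); (1, 0, 0, 0, 0))


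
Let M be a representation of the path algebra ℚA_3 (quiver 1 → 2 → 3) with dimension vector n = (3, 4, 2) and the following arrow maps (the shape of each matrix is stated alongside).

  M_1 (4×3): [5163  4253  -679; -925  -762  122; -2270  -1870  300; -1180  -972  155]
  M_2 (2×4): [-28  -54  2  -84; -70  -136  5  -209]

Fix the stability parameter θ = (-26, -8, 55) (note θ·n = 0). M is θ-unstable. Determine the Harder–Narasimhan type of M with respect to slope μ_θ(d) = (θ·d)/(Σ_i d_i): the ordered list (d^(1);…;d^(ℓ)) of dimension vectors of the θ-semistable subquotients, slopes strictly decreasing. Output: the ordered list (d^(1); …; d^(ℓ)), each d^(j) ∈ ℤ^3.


Barcode: M ≅ I[1,2], I[1,3]^2, I[2,2]. HN layers by μ_θ (3 steps, strictly decreasing):
  μ^(1)=55; μ^(2)=-8; μ^(3)=-26

((0, 0, 2); (0, 4, 0); (3, 0, 0))


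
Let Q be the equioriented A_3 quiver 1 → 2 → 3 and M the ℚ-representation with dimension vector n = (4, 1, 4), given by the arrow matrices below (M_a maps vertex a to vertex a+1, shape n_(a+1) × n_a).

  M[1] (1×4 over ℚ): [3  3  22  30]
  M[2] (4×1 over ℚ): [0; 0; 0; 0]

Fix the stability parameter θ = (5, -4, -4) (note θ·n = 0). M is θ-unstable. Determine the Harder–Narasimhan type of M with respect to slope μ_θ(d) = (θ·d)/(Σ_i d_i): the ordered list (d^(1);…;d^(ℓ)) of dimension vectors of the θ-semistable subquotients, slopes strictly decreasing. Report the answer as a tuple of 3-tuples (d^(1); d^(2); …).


Interval decomposition of M: I[1,1]^3, I[1,2], I[3,3]^4.
HN type (ℓ=3): μ^(1)=5; μ^(2)=1/2; μ^(3)=-4

((3, 0, 0); (1, 1, 0); (0, 0, 4))


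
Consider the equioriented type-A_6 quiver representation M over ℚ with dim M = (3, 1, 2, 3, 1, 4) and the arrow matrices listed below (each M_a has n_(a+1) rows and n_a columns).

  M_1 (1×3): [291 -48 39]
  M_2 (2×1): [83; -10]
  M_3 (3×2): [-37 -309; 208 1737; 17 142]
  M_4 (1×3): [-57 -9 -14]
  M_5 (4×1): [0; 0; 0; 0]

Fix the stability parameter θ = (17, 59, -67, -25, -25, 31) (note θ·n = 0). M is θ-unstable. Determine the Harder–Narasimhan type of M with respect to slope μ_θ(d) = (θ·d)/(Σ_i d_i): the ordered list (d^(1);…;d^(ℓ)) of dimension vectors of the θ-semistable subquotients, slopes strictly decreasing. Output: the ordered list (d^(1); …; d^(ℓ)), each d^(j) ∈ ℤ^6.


Via rank(M_{q-1}∘⋯∘M_p): M ≅ I[1,1]^2, I[1,5], I[3,4], I[4,4], I[6,6]^4.
μ_θ-semistable layers: μ^(1)=31; μ^(2)=17; μ^(3)=-41/5; μ^(4)=-25; μ^(5)=-67

((0, 0, 0, 0, 0, 4); (2, 0, 0, 0, 0, 0); (1, 1, 1, 1, 1, 0); (0, 0, 0, 2, 0, 0); (0, 0, 1, 0, 0, 0))


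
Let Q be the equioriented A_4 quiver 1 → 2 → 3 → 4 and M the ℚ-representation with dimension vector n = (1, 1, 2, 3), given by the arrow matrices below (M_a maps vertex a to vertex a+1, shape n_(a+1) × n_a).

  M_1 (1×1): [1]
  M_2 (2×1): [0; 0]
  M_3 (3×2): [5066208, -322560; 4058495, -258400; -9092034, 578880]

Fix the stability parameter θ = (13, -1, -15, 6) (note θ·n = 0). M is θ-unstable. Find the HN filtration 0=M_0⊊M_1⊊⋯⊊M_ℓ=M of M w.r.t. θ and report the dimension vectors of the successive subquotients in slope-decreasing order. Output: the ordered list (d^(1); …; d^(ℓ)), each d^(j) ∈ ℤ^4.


Interval decomposition of M: I[1,2], I[3,3], I[3,4], I[4,4]^2.
HN type (ℓ=2): μ^(1)=6; μ^(2)=-15

((1, 1, 0, 3); (0, 0, 2, 0))


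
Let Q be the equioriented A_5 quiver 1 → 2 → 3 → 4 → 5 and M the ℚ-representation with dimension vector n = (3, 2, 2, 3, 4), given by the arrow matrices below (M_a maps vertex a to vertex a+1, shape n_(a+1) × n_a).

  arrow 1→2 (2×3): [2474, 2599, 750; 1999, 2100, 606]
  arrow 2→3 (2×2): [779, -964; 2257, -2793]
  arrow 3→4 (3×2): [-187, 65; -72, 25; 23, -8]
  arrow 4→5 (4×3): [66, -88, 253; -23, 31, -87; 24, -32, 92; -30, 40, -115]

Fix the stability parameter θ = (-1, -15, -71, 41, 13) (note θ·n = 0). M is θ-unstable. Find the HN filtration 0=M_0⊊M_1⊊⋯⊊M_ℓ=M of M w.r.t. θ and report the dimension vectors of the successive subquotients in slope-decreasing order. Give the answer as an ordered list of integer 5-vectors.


Via rank(M_{q-1}∘⋯∘M_p): M ≅ I[1,1], I[1,4], I[1,5], I[4,5], I[5,5]^2.
μ_θ-semistable layers: μ^(1)=41; μ^(2)=27; μ^(3)=13; μ^(4)=-1; μ^(5)=-29

((0, 0, 0, 1, 0); (0, 0, 0, 2, 2); (0, 0, 0, 0, 2); (1, 0, 0, 0, 0); (2, 2, 2, 0, 0))


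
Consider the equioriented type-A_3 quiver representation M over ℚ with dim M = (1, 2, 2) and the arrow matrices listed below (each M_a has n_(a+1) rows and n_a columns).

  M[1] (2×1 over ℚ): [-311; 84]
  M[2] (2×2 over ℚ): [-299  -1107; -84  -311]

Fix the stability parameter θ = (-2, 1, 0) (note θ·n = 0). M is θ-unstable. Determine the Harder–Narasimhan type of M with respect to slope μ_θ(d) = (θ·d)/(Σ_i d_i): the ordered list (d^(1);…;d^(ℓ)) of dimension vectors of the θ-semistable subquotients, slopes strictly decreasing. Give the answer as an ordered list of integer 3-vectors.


Interval decomposition of M: I[1,3], I[2,3].
HN type (ℓ=2): μ^(1)=1/2; μ^(2)=-2

((0, 2, 2); (1, 0, 0))


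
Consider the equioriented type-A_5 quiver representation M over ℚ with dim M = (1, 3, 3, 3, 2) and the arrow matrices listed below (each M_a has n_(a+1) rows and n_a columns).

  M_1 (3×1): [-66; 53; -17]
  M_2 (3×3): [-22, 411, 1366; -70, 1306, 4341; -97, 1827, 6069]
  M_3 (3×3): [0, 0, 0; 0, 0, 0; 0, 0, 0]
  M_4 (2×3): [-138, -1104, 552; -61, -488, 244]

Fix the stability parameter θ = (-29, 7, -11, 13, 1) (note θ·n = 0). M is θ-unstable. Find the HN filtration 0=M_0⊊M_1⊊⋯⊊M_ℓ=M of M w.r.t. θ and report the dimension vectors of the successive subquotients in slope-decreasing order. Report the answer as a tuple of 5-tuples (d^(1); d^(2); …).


Via rank(M_{q-1}∘⋯∘M_p): M ≅ I[1,3], I[2,3]^2, I[4,4]^2, I[4,5], I[5,5].
μ_θ-semistable layers: μ^(1)=13; μ^(2)=7; μ^(3)=1; μ^(4)=-2; μ^(5)=-29

((0, 0, 0, 2, 0); (0, 0, 0, 1, 1); (0, 0, 0, 0, 1); (0, 3, 3, 0, 0); (1, 0, 0, 0, 0))


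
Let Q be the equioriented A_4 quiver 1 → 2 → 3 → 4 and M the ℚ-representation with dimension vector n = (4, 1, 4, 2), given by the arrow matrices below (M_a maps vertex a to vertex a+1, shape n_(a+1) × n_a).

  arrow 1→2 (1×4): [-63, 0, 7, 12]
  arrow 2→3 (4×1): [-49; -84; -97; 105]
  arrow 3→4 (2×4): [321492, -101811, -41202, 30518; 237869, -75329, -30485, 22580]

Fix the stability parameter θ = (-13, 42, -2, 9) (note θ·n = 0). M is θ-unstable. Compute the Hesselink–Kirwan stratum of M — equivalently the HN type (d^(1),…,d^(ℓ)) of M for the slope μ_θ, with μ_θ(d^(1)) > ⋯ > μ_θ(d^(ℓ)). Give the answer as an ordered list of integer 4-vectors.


Barcode: M ≅ I[1,1]^3, I[1,3], I[3,3], I[3,4]^2. HN layers by μ_θ (4 steps, strictly decreasing):
  μ^(1)=20; μ^(2)=9; μ^(3)=-2; μ^(4)=-13

((0, 1, 1, 0); (0, 0, 0, 2); (0, 0, 3, 0); (4, 0, 0, 0))


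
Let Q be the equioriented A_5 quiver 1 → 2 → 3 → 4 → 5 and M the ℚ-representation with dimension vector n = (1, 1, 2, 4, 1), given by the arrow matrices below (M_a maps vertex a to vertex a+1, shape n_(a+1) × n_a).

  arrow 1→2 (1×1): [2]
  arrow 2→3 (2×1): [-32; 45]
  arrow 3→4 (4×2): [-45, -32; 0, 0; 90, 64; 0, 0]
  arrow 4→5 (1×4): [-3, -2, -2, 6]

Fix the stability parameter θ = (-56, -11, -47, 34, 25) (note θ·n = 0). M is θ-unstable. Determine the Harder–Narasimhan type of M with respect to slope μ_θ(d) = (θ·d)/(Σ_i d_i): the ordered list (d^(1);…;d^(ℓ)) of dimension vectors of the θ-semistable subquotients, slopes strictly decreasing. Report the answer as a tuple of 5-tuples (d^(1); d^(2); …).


Via rank(M_{q-1}∘⋯∘M_p): M ≅ I[1,3], I[3,5], I[4,4]^3.
μ_θ-semistable layers: μ^(1)=34; μ^(2)=59/2; μ^(3)=-29; μ^(4)=-47; μ^(5)=-56

((0, 0, 0, 3, 0); (0, 0, 0, 1, 1); (0, 1, 1, 0, 0); (0, 0, 1, 0, 0); (1, 0, 0, 0, 0))


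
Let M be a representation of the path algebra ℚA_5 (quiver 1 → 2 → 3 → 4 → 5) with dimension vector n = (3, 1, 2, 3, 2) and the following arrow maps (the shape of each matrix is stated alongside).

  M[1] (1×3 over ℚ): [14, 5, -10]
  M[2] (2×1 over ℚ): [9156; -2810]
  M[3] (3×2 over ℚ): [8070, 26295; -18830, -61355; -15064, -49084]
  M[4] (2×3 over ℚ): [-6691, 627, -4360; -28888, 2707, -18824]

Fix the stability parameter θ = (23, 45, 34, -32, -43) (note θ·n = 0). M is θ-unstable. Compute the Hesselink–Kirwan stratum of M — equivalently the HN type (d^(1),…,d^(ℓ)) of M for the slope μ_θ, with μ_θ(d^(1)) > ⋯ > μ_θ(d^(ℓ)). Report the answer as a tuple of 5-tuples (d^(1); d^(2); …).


Interval decomposition of M: I[1,1]^2, I[1,5], I[3,3], I[4,4], I[4,5].
HN type (ℓ=5): μ^(1)=34; μ^(2)=23; μ^(3)=27/5; μ^(4)=-32; μ^(5)=-75/2

((0, 0, 1, 0, 0); (2, 0, 0, 0, 0); (1, 1, 1, 1, 1); (0, 0, 0, 1, 0); (0, 0, 0, 1, 1))


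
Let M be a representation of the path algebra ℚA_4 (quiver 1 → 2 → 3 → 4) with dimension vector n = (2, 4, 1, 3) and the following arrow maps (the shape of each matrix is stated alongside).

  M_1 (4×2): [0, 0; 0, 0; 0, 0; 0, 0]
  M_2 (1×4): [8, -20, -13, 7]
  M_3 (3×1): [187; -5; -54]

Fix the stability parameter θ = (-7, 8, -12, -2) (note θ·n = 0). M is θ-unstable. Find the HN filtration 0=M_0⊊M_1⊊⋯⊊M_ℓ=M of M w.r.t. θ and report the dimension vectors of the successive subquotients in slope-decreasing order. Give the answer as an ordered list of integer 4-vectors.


Interval decomposition of M: I[1,1]^2, I[2,2]^3, I[2,4], I[4,4]^2.
HN type (ℓ=3): μ^(1)=8; μ^(2)=-2; μ^(3)=-7

((0, 3, 0, 0); (0, 1, 1, 3); (2, 0, 0, 0))


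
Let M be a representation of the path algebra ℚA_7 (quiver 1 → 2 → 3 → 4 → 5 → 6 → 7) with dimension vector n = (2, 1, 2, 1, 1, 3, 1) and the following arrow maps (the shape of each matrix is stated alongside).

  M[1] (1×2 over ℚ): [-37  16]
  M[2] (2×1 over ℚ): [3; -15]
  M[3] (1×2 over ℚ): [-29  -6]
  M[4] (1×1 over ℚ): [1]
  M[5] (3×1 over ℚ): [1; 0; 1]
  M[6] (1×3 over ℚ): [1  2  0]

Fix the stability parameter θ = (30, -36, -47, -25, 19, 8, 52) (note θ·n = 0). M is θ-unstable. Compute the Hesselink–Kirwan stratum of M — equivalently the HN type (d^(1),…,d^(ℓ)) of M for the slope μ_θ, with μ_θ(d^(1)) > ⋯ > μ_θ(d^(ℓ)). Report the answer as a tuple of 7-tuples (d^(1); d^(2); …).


Barcode: M ≅ I[1,1], I[1,7], I[3,3], I[6,6]^2. HN layers by μ_θ (6 steps, strictly decreasing):
  μ^(1)=52; μ^(2)=30; μ^(3)=27/2; μ^(4)=8; μ^(5)=-39/2; μ^(6)=-47

((0, 0, 0, 0, 0, 0, 1); (1, 0, 0, 0, 0, 0, 0); (0, 0, 0, 0, 1, 1, 0); (0, 0, 0, 0, 0, 2, 0); (1, 1, 1, 1, 0, 0, 0); (0, 0, 1, 0, 0, 0, 0))


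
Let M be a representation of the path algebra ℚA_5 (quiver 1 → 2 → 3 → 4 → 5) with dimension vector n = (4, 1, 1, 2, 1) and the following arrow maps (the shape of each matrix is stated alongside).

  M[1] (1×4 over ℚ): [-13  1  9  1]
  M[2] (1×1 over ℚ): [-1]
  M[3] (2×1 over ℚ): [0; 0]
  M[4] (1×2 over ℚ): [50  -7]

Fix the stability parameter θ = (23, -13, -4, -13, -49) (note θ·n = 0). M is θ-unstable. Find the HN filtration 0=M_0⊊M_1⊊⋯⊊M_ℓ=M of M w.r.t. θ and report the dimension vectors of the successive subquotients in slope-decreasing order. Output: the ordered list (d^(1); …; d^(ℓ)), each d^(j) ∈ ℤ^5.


Barcode: M ≅ I[1,1]^3, I[1,3], I[4,4], I[4,5]. HN layers by μ_θ (4 steps, strictly decreasing):
  μ^(1)=23; μ^(2)=2; μ^(3)=-13; μ^(4)=-31

((3, 0, 0, 0, 0); (1, 1, 1, 0, 0); (0, 0, 0, 1, 0); (0, 0, 0, 1, 1))


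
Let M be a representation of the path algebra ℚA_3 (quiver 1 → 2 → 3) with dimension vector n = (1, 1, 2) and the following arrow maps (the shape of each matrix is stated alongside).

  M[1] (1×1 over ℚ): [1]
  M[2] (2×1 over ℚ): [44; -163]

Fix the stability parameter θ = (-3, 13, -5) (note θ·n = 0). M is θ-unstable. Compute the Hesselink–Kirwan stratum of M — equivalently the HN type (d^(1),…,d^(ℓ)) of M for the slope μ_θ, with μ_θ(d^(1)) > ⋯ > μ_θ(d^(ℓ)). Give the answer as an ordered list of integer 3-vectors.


Interval decomposition of M: I[1,3], I[3,3].
HN type (ℓ=3): μ^(1)=4; μ^(2)=-3; μ^(3)=-5

((0, 1, 1); (1, 0, 0); (0, 0, 1))


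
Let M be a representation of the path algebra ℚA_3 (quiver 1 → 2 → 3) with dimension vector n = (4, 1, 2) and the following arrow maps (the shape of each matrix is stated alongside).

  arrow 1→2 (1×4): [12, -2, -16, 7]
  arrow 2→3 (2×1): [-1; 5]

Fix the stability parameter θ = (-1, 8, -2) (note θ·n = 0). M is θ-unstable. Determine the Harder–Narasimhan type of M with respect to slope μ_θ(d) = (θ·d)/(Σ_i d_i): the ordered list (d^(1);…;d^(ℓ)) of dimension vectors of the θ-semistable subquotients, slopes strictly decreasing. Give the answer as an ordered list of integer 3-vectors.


Interval decomposition of M: I[1,1]^3, I[1,3], I[3,3].
HN type (ℓ=3): μ^(1)=3; μ^(2)=-1; μ^(3)=-2

((0, 1, 1); (4, 0, 0); (0, 0, 1))


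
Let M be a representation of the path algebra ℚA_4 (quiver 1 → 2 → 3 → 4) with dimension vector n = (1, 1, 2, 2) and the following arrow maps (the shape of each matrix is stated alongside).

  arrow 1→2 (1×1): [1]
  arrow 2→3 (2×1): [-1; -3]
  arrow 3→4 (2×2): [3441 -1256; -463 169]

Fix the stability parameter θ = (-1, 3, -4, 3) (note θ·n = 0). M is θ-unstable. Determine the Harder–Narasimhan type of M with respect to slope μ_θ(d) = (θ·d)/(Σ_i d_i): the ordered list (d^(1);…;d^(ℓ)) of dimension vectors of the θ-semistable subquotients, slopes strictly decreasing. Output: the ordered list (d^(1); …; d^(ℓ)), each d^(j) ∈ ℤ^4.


Interval decomposition of M: I[1,4], I[3,4].
HN type (ℓ=4): μ^(1)=3; μ^(2)=-1/2; μ^(3)=-1; μ^(4)=-4

((0, 0, 0, 2); (0, 1, 1, 0); (1, 0, 0, 0); (0, 0, 1, 0))


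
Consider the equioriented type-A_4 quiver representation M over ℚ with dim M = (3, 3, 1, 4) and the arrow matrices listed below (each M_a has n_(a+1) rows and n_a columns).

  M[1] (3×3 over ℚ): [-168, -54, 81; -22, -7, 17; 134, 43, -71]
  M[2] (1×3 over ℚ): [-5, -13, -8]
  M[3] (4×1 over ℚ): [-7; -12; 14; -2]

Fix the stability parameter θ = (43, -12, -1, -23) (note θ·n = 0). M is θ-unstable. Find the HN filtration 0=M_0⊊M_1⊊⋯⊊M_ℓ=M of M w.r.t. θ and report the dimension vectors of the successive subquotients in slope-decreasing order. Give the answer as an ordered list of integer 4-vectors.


Barcode: M ≅ I[1,1], I[1,2], I[1,4], I[2,2], I[4,4]^3. HN layers by μ_θ (5 steps, strictly decreasing):
  μ^(1)=43; μ^(2)=31/2; μ^(3)=7/4; μ^(4)=-12; μ^(5)=-23

((1, 0, 0, 0); (1, 1, 0, 0); (1, 1, 1, 1); (0, 1, 0, 0); (0, 0, 0, 3))


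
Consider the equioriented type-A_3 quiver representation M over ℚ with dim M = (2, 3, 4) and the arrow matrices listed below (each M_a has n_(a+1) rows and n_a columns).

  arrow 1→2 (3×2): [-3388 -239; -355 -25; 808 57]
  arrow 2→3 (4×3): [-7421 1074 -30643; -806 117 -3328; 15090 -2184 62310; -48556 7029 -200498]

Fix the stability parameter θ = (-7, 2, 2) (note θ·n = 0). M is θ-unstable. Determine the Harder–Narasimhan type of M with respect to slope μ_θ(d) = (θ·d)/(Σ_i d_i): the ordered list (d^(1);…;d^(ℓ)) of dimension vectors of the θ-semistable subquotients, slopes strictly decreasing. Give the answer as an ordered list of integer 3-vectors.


Via rank(M_{q-1}∘⋯∘M_p): M ≅ I[1,2], I[1,3], I[2,3], I[3,3]^2.
μ_θ-semistable layers: μ^(1)=2; μ^(2)=-7

((0, 3, 4); (2, 0, 0))


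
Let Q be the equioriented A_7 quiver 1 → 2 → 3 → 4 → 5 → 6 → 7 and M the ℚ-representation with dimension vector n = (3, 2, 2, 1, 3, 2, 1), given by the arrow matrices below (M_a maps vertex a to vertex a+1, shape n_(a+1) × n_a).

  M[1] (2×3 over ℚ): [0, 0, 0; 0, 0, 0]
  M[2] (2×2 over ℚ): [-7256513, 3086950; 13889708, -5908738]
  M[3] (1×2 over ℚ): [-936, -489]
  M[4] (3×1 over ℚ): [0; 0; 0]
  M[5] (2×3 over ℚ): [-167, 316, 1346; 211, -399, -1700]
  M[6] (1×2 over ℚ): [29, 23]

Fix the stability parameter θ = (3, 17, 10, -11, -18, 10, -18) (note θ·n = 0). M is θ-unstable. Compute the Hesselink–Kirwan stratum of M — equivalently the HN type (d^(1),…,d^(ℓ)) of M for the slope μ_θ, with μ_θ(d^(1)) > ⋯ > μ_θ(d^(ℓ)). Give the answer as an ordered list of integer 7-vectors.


Barcode: M ≅ I[1,1]^3, I[2,3], I[2,4], I[5,5], I[5,6], I[5,7]. HN layers by μ_θ (6 steps, strictly decreasing):
  μ^(1)=27/2; μ^(2)=10; μ^(3)=16/3; μ^(4)=3; μ^(5)=-4; μ^(6)=-18

((0, 1, 1, 0, 0, 0, 0); (0, 0, 0, 0, 0, 1, 0); (0, 1, 1, 1, 0, 0, 0); (3, 0, 0, 0, 0, 0, 0); (0, 0, 0, 0, 0, 1, 1); (0, 0, 0, 0, 3, 0, 0))


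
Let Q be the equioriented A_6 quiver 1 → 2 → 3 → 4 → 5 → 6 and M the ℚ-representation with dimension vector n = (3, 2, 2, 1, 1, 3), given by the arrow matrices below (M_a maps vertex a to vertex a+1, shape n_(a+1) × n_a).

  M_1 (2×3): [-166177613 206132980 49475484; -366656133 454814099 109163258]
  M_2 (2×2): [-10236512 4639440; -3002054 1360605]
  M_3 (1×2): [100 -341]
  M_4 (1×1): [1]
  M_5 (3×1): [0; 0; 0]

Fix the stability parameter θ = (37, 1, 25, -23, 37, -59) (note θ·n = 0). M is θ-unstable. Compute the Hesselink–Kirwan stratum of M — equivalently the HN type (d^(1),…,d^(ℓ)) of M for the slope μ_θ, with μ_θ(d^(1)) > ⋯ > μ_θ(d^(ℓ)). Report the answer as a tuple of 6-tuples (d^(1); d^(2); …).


Via rank(M_{q-1}∘⋯∘M_p): M ≅ I[1,1], I[1,2], I[1,5], I[3,3], I[6,6]^3.
μ_θ-semistable layers: μ^(1)=37; μ^(2)=25; μ^(3)=19; μ^(4)=10; μ^(5)=-59

((1, 0, 0, 0, 1, 0); (0, 0, 1, 0, 0, 0); (1, 1, 0, 0, 0, 0); (1, 1, 1, 1, 0, 0); (0, 0, 0, 0, 0, 3))


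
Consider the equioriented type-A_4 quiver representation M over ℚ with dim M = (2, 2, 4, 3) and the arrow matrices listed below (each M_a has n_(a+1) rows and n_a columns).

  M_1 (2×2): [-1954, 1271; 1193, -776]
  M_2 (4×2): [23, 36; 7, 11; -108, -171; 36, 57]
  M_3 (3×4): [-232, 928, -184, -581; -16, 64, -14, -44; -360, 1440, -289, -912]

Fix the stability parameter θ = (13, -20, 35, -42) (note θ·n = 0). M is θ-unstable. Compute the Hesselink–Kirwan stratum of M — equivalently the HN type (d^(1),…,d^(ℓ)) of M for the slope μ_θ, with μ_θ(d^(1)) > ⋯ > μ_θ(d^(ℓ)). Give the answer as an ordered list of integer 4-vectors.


Via rank(M_{q-1}∘⋯∘M_p): M ≅ I[1,3], I[1,4], I[3,3], I[3,4], I[4,4].
μ_θ-semistable layers: μ^(1)=35; μ^(2)=-7/2; μ^(3)=-42

((0, 0, 2, 0); (2, 2, 2, 2); (0, 0, 0, 1))


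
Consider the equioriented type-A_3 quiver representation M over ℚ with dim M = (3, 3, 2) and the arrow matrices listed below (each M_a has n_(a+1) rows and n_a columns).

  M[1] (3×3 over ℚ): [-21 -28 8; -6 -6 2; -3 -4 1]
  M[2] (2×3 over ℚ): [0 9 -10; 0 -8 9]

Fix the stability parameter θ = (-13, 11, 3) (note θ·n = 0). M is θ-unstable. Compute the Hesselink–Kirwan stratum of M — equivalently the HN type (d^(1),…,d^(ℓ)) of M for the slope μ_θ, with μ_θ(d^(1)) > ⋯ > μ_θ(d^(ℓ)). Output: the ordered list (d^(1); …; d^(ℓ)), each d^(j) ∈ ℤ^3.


Interval decomposition of M: I[1,2], I[1,3]^2.
HN type (ℓ=3): μ^(1)=11; μ^(2)=7; μ^(3)=-13

((0, 1, 0); (0, 2, 2); (3, 0, 0))


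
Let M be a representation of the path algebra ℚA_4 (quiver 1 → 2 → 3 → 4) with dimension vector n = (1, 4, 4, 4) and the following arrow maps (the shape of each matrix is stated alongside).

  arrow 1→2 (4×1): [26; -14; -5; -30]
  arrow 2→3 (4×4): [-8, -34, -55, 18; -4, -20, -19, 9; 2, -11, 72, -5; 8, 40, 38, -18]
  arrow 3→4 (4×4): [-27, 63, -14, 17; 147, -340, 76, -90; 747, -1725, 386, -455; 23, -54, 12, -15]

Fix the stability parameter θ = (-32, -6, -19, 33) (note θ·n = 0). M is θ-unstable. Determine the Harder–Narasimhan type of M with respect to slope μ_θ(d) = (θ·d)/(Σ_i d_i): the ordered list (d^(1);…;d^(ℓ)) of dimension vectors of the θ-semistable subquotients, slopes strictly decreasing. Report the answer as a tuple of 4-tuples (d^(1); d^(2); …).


Barcode: M ≅ I[1,4], I[2,2], I[2,3], I[2,4], I[3,4], I[4,4]. HN layers by μ_θ (5 steps, strictly decreasing):
  μ^(1)=33; μ^(2)=-6; μ^(3)=-25/2; μ^(4)=-19; μ^(5)=-32

((0, 0, 0, 4); (0, 1, 0, 0); (0, 3, 3, 0); (0, 0, 1, 0); (1, 0, 0, 0))


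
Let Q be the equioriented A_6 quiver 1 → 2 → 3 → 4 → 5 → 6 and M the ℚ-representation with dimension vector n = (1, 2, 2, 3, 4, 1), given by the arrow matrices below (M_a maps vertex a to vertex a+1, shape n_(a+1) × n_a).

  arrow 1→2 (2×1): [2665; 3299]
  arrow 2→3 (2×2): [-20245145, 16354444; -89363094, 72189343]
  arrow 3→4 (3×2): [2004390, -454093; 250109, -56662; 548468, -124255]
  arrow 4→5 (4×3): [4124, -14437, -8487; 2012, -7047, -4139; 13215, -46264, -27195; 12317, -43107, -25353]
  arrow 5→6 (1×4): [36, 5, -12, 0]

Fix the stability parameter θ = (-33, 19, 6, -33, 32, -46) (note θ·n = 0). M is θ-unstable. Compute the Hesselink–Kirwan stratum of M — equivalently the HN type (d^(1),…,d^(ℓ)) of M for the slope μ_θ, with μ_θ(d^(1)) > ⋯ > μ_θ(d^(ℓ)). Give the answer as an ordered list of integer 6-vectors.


Via rank(M_{q-1}∘⋯∘M_p): M ≅ I[1,5], I[2,6], I[4,5], I[5,5].
μ_θ-semistable layers: μ^(1)=32; μ^(2)=-8/3; μ^(3)=-22/5; μ^(4)=-33

((0, 0, 0, 0, 3, 0); (0, 1, 1, 1, 0, 0); (0, 1, 1, 1, 1, 1); (1, 0, 0, 1, 0, 0))


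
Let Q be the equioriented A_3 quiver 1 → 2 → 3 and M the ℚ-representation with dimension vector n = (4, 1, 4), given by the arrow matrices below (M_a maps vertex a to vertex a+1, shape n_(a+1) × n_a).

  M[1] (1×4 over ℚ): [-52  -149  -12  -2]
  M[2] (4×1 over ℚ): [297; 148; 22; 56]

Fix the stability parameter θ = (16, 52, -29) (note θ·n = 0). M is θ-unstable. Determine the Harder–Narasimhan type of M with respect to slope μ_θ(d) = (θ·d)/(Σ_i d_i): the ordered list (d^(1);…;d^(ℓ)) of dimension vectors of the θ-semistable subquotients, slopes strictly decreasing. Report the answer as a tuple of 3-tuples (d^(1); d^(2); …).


Barcode: M ≅ I[1,1]^3, I[1,3], I[3,3]^3. HN layers by μ_θ (3 steps, strictly decreasing):
  μ^(1)=16; μ^(2)=13; μ^(3)=-29

((3, 0, 0); (1, 1, 1); (0, 0, 3))


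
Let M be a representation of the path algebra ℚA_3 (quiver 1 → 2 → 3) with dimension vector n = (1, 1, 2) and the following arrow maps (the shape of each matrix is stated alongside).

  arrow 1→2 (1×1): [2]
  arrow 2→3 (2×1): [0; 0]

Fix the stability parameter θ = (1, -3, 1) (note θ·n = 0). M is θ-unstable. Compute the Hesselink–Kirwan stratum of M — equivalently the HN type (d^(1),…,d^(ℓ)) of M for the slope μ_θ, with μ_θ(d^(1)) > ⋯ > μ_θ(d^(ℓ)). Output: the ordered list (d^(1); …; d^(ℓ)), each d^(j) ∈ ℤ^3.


Via rank(M_{q-1}∘⋯∘M_p): M ≅ I[1,2], I[3,3]^2.
μ_θ-semistable layers: μ^(1)=1; μ^(2)=-1

((0, 0, 2); (1, 1, 0))


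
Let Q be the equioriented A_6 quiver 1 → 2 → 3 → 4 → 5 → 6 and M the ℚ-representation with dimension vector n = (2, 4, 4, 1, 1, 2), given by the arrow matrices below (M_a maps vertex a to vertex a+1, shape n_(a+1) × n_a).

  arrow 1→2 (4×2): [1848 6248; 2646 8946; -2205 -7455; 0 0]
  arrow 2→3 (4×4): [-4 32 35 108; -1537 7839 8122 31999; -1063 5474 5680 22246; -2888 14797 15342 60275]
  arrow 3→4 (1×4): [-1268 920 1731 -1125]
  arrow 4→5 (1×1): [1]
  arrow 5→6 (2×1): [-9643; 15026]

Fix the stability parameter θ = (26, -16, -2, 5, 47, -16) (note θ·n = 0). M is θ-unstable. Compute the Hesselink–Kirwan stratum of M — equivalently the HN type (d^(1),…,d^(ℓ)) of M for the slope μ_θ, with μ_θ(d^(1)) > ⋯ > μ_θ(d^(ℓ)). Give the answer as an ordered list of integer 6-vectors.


Barcode: M ≅ I[1,1], I[1,3], I[2,3]^2, I[2,6], I[6,6]. HN layers by μ_θ (6 steps, strictly decreasing):
  μ^(1)=26; μ^(2)=31/2; μ^(3)=5; μ^(4)=8/3; μ^(5)=-2; μ^(6)=-16

((1, 0, 0, 0, 0, 0); (0, 0, 0, 0, 1, 1); (0, 0, 0, 1, 0, 0); (1, 1, 1, 0, 0, 0); (0, 0, 3, 0, 0, 0); (0, 3, 0, 0, 0, 1))


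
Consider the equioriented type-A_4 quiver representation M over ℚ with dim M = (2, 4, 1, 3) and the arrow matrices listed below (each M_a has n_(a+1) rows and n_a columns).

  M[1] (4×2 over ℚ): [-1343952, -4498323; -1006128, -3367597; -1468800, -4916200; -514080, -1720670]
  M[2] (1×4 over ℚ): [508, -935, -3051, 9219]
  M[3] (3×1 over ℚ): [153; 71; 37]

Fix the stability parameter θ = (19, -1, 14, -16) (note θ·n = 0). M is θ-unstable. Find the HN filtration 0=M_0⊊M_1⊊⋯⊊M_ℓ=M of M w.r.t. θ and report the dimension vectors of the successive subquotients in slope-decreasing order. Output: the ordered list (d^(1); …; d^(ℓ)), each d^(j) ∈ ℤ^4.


Barcode: M ≅ I[1,1], I[1,4], I[2,2]^3, I[4,4]^2. HN layers by μ_θ (4 steps, strictly decreasing):
  μ^(1)=19; μ^(2)=4; μ^(3)=-1; μ^(4)=-16

((1, 0, 0, 0); (1, 1, 1, 1); (0, 3, 0, 0); (0, 0, 0, 2))


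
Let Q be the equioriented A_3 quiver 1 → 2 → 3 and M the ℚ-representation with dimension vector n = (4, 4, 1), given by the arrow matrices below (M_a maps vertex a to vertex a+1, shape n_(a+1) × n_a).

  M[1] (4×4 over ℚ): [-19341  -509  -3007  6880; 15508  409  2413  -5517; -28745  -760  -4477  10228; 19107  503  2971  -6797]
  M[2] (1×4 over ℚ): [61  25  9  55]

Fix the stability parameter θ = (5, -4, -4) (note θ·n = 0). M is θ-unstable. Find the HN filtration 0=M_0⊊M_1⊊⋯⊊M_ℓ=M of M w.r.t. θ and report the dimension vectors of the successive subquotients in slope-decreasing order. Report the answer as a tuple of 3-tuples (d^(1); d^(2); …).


Barcode: M ≅ I[1,2]^3, I[1,3]. HN layers by μ_θ (2 steps, strictly decreasing):
  μ^(1)=1/2; μ^(2)=-1

((3, 3, 0); (1, 1, 1))


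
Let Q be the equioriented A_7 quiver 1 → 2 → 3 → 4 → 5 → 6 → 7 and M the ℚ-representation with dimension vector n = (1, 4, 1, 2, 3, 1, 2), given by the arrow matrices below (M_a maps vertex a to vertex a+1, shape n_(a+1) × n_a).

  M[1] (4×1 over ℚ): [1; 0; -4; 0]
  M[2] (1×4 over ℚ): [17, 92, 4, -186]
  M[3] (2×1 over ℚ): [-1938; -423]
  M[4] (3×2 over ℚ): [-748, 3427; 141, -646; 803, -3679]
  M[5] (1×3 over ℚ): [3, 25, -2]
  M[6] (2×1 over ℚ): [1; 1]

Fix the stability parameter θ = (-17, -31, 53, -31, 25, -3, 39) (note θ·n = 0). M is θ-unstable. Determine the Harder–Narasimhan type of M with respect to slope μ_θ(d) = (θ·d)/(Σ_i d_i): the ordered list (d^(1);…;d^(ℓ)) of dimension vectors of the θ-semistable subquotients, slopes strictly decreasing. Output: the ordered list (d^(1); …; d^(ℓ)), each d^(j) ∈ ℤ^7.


Barcode: M ≅ I[1,7], I[2,2]^3, I[4,5], I[5,5], I[7,7]. HN layers by μ_θ (5 steps, strictly decreasing):
  μ^(1)=39; μ^(2)=25; μ^(3)=11; μ^(4)=-24; μ^(5)=-31

((0, 0, 0, 0, 0, 0, 2); (0, 0, 0, 0, 2, 0, 0); (0, 0, 1, 1, 1, 1, 0); (1, 1, 0, 0, 0, 0, 0); (0, 3, 0, 1, 0, 0, 0))


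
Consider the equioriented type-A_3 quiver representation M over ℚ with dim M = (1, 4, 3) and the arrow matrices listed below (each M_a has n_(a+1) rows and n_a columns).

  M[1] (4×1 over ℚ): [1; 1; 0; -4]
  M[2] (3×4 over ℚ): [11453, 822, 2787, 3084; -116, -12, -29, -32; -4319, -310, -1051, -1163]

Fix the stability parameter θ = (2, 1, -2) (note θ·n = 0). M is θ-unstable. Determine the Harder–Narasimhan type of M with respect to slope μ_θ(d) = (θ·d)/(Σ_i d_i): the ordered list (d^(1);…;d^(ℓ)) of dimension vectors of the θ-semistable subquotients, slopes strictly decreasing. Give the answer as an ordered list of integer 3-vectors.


Interval decomposition of M: I[1,3], I[2,2], I[2,3]^2.
HN type (ℓ=3): μ^(1)=1; μ^(2)=1/3; μ^(3)=-1/2

((0, 1, 0); (1, 1, 1); (0, 2, 2))


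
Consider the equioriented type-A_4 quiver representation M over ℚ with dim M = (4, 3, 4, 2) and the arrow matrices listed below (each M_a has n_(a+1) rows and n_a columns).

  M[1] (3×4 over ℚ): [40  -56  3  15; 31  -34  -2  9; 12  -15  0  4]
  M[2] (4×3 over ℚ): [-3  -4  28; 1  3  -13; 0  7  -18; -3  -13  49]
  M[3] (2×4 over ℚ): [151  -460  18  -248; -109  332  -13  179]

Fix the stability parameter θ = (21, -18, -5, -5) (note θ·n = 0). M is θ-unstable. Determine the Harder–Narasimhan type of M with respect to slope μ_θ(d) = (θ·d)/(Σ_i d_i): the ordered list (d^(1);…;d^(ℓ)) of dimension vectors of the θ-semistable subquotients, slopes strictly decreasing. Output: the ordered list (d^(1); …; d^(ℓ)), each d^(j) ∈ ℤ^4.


Barcode: M ≅ I[1,1], I[1,3], I[1,4]^2, I[3,3]. HN layers by μ_θ (4 steps, strictly decreasing):
  μ^(1)=21; μ^(2)=-2/3; μ^(3)=-7/4; μ^(4)=-5

((1, 0, 0, 0); (1, 1, 1, 0); (2, 2, 2, 2); (0, 0, 1, 0))


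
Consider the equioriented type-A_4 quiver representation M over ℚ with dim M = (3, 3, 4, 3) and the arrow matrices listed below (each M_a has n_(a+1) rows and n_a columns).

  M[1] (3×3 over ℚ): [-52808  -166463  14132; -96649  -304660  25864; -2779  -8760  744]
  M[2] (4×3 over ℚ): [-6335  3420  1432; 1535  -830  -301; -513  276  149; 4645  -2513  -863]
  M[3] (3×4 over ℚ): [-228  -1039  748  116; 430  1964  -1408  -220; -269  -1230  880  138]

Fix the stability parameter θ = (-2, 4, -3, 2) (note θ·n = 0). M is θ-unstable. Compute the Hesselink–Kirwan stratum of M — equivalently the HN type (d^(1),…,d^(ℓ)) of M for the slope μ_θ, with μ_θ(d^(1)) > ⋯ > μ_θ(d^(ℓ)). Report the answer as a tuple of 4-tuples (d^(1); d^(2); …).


Interval decomposition of M: I[1,1], I[1,4]^2, I[2,3], I[3,3], I[4,4].
HN type (ℓ=4): μ^(1)=2; μ^(2)=1/2; μ^(3)=-2; μ^(4)=-3

((0, 0, 0, 3); (0, 3, 3, 0); (3, 0, 0, 0); (0, 0, 1, 0))


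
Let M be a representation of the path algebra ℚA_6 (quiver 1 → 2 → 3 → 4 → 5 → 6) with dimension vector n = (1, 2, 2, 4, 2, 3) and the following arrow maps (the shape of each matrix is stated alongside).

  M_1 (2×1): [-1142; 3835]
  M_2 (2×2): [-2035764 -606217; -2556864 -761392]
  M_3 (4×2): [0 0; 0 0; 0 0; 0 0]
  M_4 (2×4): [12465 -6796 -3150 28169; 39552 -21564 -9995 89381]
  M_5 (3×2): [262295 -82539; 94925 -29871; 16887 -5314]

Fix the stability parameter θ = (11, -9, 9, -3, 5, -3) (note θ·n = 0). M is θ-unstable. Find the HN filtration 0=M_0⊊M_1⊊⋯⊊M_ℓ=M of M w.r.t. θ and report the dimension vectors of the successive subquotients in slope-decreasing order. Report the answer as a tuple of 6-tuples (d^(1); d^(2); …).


Interval decomposition of M: I[1,3], I[2,2], I[3,3], I[4,4]^2, I[4,6]^2, I[6,6].
HN type (ℓ=4): μ^(1)=9; μ^(2)=1; μ^(3)=-3; μ^(4)=-9

((0, 0, 2, 0, 0, 0); (1, 1, 0, 0, 2, 2); (0, 0, 0, 4, 0, 1); (0, 1, 0, 0, 0, 0))


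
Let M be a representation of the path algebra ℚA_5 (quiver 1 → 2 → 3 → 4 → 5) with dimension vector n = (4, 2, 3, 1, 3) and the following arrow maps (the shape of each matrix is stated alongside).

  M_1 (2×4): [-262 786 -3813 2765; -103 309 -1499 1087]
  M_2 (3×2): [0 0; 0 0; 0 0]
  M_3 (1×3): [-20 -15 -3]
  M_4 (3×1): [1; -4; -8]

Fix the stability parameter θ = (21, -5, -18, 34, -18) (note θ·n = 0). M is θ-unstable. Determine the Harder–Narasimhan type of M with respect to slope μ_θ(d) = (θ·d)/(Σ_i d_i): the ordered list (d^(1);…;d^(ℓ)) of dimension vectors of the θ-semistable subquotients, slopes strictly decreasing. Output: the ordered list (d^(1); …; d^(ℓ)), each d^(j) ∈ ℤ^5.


Via rank(M_{q-1}∘⋯∘M_p): M ≅ I[1,1]^2, I[1,2]^2, I[3,3]^2, I[3,5], I[5,5]^2.
μ_θ-semistable layers: μ^(1)=21; μ^(2)=8; μ^(3)=-18

((2, 0, 0, 0, 0); (2, 2, 0, 1, 1); (0, 0, 3, 0, 2))


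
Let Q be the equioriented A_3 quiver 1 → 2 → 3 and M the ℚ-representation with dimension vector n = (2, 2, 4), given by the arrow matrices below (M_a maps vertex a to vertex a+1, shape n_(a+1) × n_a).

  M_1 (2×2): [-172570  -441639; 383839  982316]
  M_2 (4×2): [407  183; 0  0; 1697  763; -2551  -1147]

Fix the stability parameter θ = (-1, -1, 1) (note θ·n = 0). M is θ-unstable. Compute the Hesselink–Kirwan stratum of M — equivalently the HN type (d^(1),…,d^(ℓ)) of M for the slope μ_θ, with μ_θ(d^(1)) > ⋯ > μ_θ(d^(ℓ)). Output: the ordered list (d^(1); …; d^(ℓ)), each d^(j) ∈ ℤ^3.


Via rank(M_{q-1}∘⋯∘M_p): M ≅ I[1,3]^2, I[3,3]^2.
μ_θ-semistable layers: μ^(1)=1; μ^(2)=-1

((0, 0, 4); (2, 2, 0))


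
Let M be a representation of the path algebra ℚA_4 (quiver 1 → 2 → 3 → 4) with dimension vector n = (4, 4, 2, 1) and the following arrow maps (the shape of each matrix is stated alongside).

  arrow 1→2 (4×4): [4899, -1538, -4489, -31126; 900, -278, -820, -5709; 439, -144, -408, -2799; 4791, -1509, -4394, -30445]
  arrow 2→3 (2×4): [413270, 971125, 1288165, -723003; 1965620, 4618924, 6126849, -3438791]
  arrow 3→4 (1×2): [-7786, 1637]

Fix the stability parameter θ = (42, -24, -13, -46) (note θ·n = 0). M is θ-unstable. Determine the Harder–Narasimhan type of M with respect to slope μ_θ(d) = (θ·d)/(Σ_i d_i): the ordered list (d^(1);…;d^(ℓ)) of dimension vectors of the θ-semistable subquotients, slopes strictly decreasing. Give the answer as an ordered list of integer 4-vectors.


Interval decomposition of M: I[1,2]^2, I[1,3], I[1,4].
HN type (ℓ=3): μ^(1)=9; μ^(2)=5/3; μ^(3)=-41/4

((2, 2, 0, 0); (1, 1, 1, 0); (1, 1, 1, 1))
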